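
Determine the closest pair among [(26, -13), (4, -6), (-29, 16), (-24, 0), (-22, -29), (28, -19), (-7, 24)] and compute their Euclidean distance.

Computing all pairwise distances among 7 points:

d((26, -13), (4, -6)) = 23.0868
d((26, -13), (-29, 16)) = 62.1772
d((26, -13), (-24, 0)) = 51.6624
d((26, -13), (-22, -29)) = 50.5964
d((26, -13), (28, -19)) = 6.3246 <-- minimum
d((26, -13), (-7, 24)) = 49.5782
d((4, -6), (-29, 16)) = 39.6611
d((4, -6), (-24, 0)) = 28.6356
d((4, -6), (-22, -29)) = 34.7131
d((4, -6), (28, -19)) = 27.2947
d((4, -6), (-7, 24)) = 31.9531
d((-29, 16), (-24, 0)) = 16.7631
d((-29, 16), (-22, -29)) = 45.5412
d((-29, 16), (28, -19)) = 66.888
d((-29, 16), (-7, 24)) = 23.4094
d((-24, 0), (-22, -29)) = 29.0689
d((-24, 0), (28, -19)) = 55.3624
d((-24, 0), (-7, 24)) = 29.4109
d((-22, -29), (28, -19)) = 50.9902
d((-22, -29), (-7, 24)) = 55.0818
d((28, -19), (-7, 24)) = 55.4437

Closest pair: (26, -13) and (28, -19) with distance 6.3246

The closest pair is (26, -13) and (28, -19) with Euclidean distance 6.3246. For 7 points, brute-force pairwise comparison is shown above. For large n, the divide-and-conquer algorithm (sort by x, recurse on halves, check the dividing strip) achieves O(n log n).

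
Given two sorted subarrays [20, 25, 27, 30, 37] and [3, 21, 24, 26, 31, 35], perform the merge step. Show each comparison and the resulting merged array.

Merging process:

Compare 20 vs 3: take 3 from right. Merged: [3]
Compare 20 vs 21: take 20 from left. Merged: [3, 20]
Compare 25 vs 21: take 21 from right. Merged: [3, 20, 21]
Compare 25 vs 24: take 24 from right. Merged: [3, 20, 21, 24]
Compare 25 vs 26: take 25 from left. Merged: [3, 20, 21, 24, 25]
Compare 27 vs 26: take 26 from right. Merged: [3, 20, 21, 24, 25, 26]
Compare 27 vs 31: take 27 from left. Merged: [3, 20, 21, 24, 25, 26, 27]
Compare 30 vs 31: take 30 from left. Merged: [3, 20, 21, 24, 25, 26, 27, 30]
Compare 37 vs 31: take 31 from right. Merged: [3, 20, 21, 24, 25, 26, 27, 30, 31]
Compare 37 vs 35: take 35 from right. Merged: [3, 20, 21, 24, 25, 26, 27, 30, 31, 35]
Append remaining from left: [37]. Merged: [3, 20, 21, 24, 25, 26, 27, 30, 31, 35, 37]

Final merged array: [3, 20, 21, 24, 25, 26, 27, 30, 31, 35, 37]
Total comparisons: 10

The merged array is [3, 20, 21, 24, 25, 26, 27, 30, 31, 35, 37], requiring 10 comparisons. The merge step runs in O(n) time where n is the total number of elements.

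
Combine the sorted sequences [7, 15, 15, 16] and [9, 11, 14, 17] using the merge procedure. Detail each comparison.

Merging process:

Compare 7 vs 9: take 7 from left. Merged: [7]
Compare 15 vs 9: take 9 from right. Merged: [7, 9]
Compare 15 vs 11: take 11 from right. Merged: [7, 9, 11]
Compare 15 vs 14: take 14 from right. Merged: [7, 9, 11, 14]
Compare 15 vs 17: take 15 from left. Merged: [7, 9, 11, 14, 15]
Compare 15 vs 17: take 15 from left. Merged: [7, 9, 11, 14, 15, 15]
Compare 16 vs 17: take 16 from left. Merged: [7, 9, 11, 14, 15, 15, 16]
Append remaining from right: [17]. Merged: [7, 9, 11, 14, 15, 15, 16, 17]

Final merged array: [7, 9, 11, 14, 15, 15, 16, 17]
Total comparisons: 7

The merged array is [7, 9, 11, 14, 15, 15, 16, 17], requiring 7 comparisons. The merge step runs in O(n) time where n is the total number of elements.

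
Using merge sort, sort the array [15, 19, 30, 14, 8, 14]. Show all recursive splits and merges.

Merge sort trace:

Split: [15, 19, 30, 14, 8, 14] -> [15, 19, 30] and [14, 8, 14]
  Split: [15, 19, 30] -> [15] and [19, 30]
    Split: [19, 30] -> [19] and [30]
    Merge: [19] + [30] -> [19, 30]
  Merge: [15] + [19, 30] -> [15, 19, 30]
  Split: [14, 8, 14] -> [14] and [8, 14]
    Split: [8, 14] -> [8] and [14]
    Merge: [8] + [14] -> [8, 14]
  Merge: [14] + [8, 14] -> [8, 14, 14]
Merge: [15, 19, 30] + [8, 14, 14] -> [8, 14, 14, 15, 19, 30]

Final sorted array: [8, 14, 14, 15, 19, 30]

The merge sort proceeds by recursively splitting the array and merging sorted halves.
After all merges, the sorted array is [8, 14, 14, 15, 19, 30].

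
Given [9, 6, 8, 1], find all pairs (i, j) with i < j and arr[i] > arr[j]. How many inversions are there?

Finding inversions in [9, 6, 8, 1]:

(0, 1): arr[0]=9 > arr[1]=6
(0, 2): arr[0]=9 > arr[2]=8
(0, 3): arr[0]=9 > arr[3]=1
(1, 3): arr[1]=6 > arr[3]=1
(2, 3): arr[2]=8 > arr[3]=1

Total inversions: 5

The array has 5 inversion(s): (0,1), (0,2), (0,3), (1,3), (2,3). Each pair (i,j) satisfies i < j and arr[i] > arr[j].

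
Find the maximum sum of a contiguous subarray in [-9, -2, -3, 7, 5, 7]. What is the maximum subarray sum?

Using Kadane's algorithm on [-9, -2, -3, 7, 5, 7]:

Scanning through the array:
Position 1 (value -2): max_ending_here = -2, max_so_far = -2
Position 2 (value -3): max_ending_here = -3, max_so_far = -2
Position 3 (value 7): max_ending_here = 7, max_so_far = 7
Position 4 (value 5): max_ending_here = 12, max_so_far = 12
Position 5 (value 7): max_ending_here = 19, max_so_far = 19

Maximum subarray: [7, 5, 7]
Maximum sum: 19

The maximum subarray is [7, 5, 7] with sum 19. This subarray runs from index 3 to index 5.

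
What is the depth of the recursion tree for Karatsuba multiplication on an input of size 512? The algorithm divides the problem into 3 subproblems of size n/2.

For divide and conquer with division factor 2:

Problem sizes at each level:
Level 0: 512
Level 1: 256
Level 2: 128
Level 3: 64
Level 4: 32
Level 5: 16
Level 6: 8
Level 7: 4
Level 8: 2
Level 9: 1

The root is level 0 and the size-1 base case is level 9 (the tree spans levels 0 through 9, i.e. 10 levels counting the root), so the depth is the number of divisions: log_2(512) = 9

The recursion tree depth is log_2(512) = 9. At each level, the problem size is divided by 2, so it takes 9 divisions to reduce to a base case of size 1. The algorithm makes 3 recursive calls at each level.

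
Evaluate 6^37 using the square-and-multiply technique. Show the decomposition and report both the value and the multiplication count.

Computing 6^37 by squaring (build up from 6^1; each line after the first costs one multiplication):

6^1 = 6
6^2 = (6^1)^2 = 6^2 = 36
6^4 = (6^2)^2 = 36^2 = 1296
6^8 = (6^4)^2 = 1296^2 = 1679616
6^9 = 6 * 6^8 = 6 * 1679616 = 10077696
6^18 = (6^9)^2 = 10077696^2 = 101559956668416
6^36 = (6^18)^2 = 101559956668416^2 = 10314424798490535546171949056
6^37 = 6 * 6^36 = 6 * 10314424798490535546171949056 = 61886548790943213277031694336

Result: 61886548790943213277031694336
Multiplications needed: 7 (7 lines after 6^1)

6^37 = 61886548790943213277031694336. Using exponentiation by squaring, this requires 7 multiplications. The key idea: if the exponent is even, square the half-power; if odd, multiply by the base once.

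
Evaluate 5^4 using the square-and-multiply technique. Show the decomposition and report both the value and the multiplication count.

Computing 5^4 by squaring (build up from 5^1; each line after the first costs one multiplication):

5^1 = 5
5^2 = (5^1)^2 = 5^2 = 25
5^4 = (5^2)^2 = 25^2 = 625

Result: 625
Multiplications needed: 2 (2 lines after 5^1)

5^4 = 625. Using exponentiation by squaring, this requires 2 multiplications. The key idea: if the exponent is even, square the half-power; if odd, multiply by the base once.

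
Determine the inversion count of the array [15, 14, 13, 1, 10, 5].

Finding inversions in [15, 14, 13, 1, 10, 5]:

(0, 1): arr[0]=15 > arr[1]=14
(0, 2): arr[0]=15 > arr[2]=13
(0, 3): arr[0]=15 > arr[3]=1
(0, 4): arr[0]=15 > arr[4]=10
(0, 5): arr[0]=15 > arr[5]=5
(1, 2): arr[1]=14 > arr[2]=13
(1, 3): arr[1]=14 > arr[3]=1
(1, 4): arr[1]=14 > arr[4]=10
(1, 5): arr[1]=14 > arr[5]=5
(2, 3): arr[2]=13 > arr[3]=1
(2, 4): arr[2]=13 > arr[4]=10
(2, 5): arr[2]=13 > arr[5]=5
(4, 5): arr[4]=10 > arr[5]=5

Total inversions: 13

The array has 13 inversion(s): (0,1), (0,2), (0,3), (0,4), (0,5), (1,2), (1,3), (1,4), (1,5), (2,3), (2,4), (2,5), (4,5). Each pair (i,j) satisfies i < j and arr[i] > arr[j].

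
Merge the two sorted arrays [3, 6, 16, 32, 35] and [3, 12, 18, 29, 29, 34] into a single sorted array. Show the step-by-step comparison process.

Merging process:

Compare 3 vs 3: take 3 from left. Merged: [3]
Compare 6 vs 3: take 3 from right. Merged: [3, 3]
Compare 6 vs 12: take 6 from left. Merged: [3, 3, 6]
Compare 16 vs 12: take 12 from right. Merged: [3, 3, 6, 12]
Compare 16 vs 18: take 16 from left. Merged: [3, 3, 6, 12, 16]
Compare 32 vs 18: take 18 from right. Merged: [3, 3, 6, 12, 16, 18]
Compare 32 vs 29: take 29 from right. Merged: [3, 3, 6, 12, 16, 18, 29]
Compare 32 vs 29: take 29 from right. Merged: [3, 3, 6, 12, 16, 18, 29, 29]
Compare 32 vs 34: take 32 from left. Merged: [3, 3, 6, 12, 16, 18, 29, 29, 32]
Compare 35 vs 34: take 34 from right. Merged: [3, 3, 6, 12, 16, 18, 29, 29, 32, 34]
Append remaining from left: [35]. Merged: [3, 3, 6, 12, 16, 18, 29, 29, 32, 34, 35]

Final merged array: [3, 3, 6, 12, 16, 18, 29, 29, 32, 34, 35]
Total comparisons: 10

The merged array is [3, 3, 6, 12, 16, 18, 29, 29, 32, 34, 35], requiring 10 comparisons. The merge step runs in O(n) time where n is the total number of elements.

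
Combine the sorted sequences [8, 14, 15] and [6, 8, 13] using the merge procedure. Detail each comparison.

Merging process:

Compare 8 vs 6: take 6 from right. Merged: [6]
Compare 8 vs 8: take 8 from left. Merged: [6, 8]
Compare 14 vs 8: take 8 from right. Merged: [6, 8, 8]
Compare 14 vs 13: take 13 from right. Merged: [6, 8, 8, 13]
Append remaining from left: [14, 15]. Merged: [6, 8, 8, 13, 14, 15]

Final merged array: [6, 8, 8, 13, 14, 15]
Total comparisons: 4

The merged array is [6, 8, 8, 13, 14, 15], requiring 4 comparisons. The merge step runs in O(n) time where n is the total number of elements.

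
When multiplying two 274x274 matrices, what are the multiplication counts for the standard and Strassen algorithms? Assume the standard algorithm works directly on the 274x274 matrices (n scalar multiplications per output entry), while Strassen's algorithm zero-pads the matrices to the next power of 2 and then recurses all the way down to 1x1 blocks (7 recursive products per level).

Matrix multiplication for 274x274 matrices:

Strassen's algorithm requires power-of-2 dimensions. Pad 274x274 to 512x512 (next power of 2).

Standard algorithm: 274^3 = 20570824 multiplications
Strassen's algorithm: 7^(log2(512)) = 7^9 = 40353607 multiplications
Difference: 20570824 - 40353607 = -19782783 (Strassen uses MORE here due to padding overhead — for small or just-over-power-of-2 n, padding can outweigh the per-level savings)

Standard: 20570824 multiplications (274^3). Strassen: 40353607 multiplications (7^9, after padding to 512x512). Strassen reduces 8 recursive multiplications to 7 at each level.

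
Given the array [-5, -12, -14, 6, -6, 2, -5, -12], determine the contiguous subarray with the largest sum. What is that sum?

Using Kadane's algorithm on [-5, -12, -14, 6, -6, 2, -5, -12]:

Scanning through the array:
Position 1 (value -12): max_ending_here = -12, max_so_far = -5
Position 2 (value -14): max_ending_here = -14, max_so_far = -5
Position 3 (value 6): max_ending_here = 6, max_so_far = 6
Position 4 (value -6): max_ending_here = 0, max_so_far = 6
Position 5 (value 2): max_ending_here = 2, max_so_far = 6
Position 6 (value -5): max_ending_here = -3, max_so_far = 6
Position 7 (value -12): max_ending_here = -12, max_so_far = 6

Maximum subarray: [6]
Maximum sum: 6

The maximum subarray is [6] with sum 6. This subarray runs from index 3 to index 3.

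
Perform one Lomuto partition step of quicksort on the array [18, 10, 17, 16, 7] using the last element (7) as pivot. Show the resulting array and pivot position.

Lomuto partition with pivot = 7:

Initial array: [18, 10, 17, 16, 7]

arr[0]=18 > 7: no swap
arr[1]=10 > 7: no swap
arr[2]=17 > 7: no swap
arr[3]=16 > 7: no swap

Place pivot at position 0: [7, 10, 17, 16, 18]
Pivot position: 0

After partitioning with pivot 7, the array becomes [7, 10, 17, 16, 18]. The pivot is placed at index 0. All elements to the left of the pivot are <= 7, and all elements to the right are > 7.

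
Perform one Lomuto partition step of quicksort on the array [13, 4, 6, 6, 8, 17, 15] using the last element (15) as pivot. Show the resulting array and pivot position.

Lomuto partition with pivot = 15:

Initial array: [13, 4, 6, 6, 8, 17, 15]

arr[0]=13 <= 15: swap with position 0, array becomes [13, 4, 6, 6, 8, 17, 15]
arr[1]=4 <= 15: swap with position 1, array becomes [13, 4, 6, 6, 8, 17, 15]
arr[2]=6 <= 15: swap with position 2, array becomes [13, 4, 6, 6, 8, 17, 15]
arr[3]=6 <= 15: swap with position 3, array becomes [13, 4, 6, 6, 8, 17, 15]
arr[4]=8 <= 15: swap with position 4, array becomes [13, 4, 6, 6, 8, 17, 15]
arr[5]=17 > 15: no swap

Place pivot at position 5: [13, 4, 6, 6, 8, 15, 17]
Pivot position: 5

After partitioning with pivot 15, the array becomes [13, 4, 6, 6, 8, 15, 17]. The pivot is placed at index 5. All elements to the left of the pivot are <= 15, and all elements to the right are > 15.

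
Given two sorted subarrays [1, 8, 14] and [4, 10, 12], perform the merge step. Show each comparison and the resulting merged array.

Merging process:

Compare 1 vs 4: take 1 from left. Merged: [1]
Compare 8 vs 4: take 4 from right. Merged: [1, 4]
Compare 8 vs 10: take 8 from left. Merged: [1, 4, 8]
Compare 14 vs 10: take 10 from right. Merged: [1, 4, 8, 10]
Compare 14 vs 12: take 12 from right. Merged: [1, 4, 8, 10, 12]
Append remaining from left: [14]. Merged: [1, 4, 8, 10, 12, 14]

Final merged array: [1, 4, 8, 10, 12, 14]
Total comparisons: 5

The merged array is [1, 4, 8, 10, 12, 14], requiring 5 comparisons. The merge step runs in O(n) time where n is the total number of elements.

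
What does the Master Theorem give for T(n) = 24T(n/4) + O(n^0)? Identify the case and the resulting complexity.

Master Theorem for T(n) = 24T(n/4) + O(n^0):

a = 24, b = 4, c = 0
log_b(a) = log_4(24) = 2.2925

Case 1: c = 0 < log_4(24) = 2.2925
T(n) = O(n^(log_4 24))

For T(n) = 24T(n/4) + O(n^0): log_4(24) = 2.2925. This is Case 1 of the Master Theorem (c < log_b(a), work dominated by leaves), giving O(n^(log_4 24)).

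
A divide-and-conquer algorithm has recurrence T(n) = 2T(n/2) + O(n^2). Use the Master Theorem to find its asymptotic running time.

Master Theorem for T(n) = 2T(n/2) + O(n^2):

a = 2, b = 2, c = 2
log_b(a) = log_2(2) = 1.0000

Case 3: c = 2 > log_2(2) = 1.0000
T(n) = O(n^2) = O(n^2)

For T(n) = 2T(n/2) + O(n^2): log_2(2) = 1.0000. This is Case 3 of the Master Theorem (c > log_b(a), work dominated by root), giving O(n^2).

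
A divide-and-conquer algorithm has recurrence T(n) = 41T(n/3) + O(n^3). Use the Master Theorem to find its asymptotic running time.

Master Theorem for T(n) = 41T(n/3) + O(n^3):

a = 41, b = 3, c = 3
log_b(a) = log_3(41) = 3.3802

Case 1: c = 3 < log_3(41) = 3.3802
T(n) = O(n^(log_3 41))

For T(n) = 41T(n/3) + O(n^3): log_3(41) = 3.3802. This is Case 1 of the Master Theorem (c < log_b(a), work dominated by leaves), giving O(n^(log_3 41)).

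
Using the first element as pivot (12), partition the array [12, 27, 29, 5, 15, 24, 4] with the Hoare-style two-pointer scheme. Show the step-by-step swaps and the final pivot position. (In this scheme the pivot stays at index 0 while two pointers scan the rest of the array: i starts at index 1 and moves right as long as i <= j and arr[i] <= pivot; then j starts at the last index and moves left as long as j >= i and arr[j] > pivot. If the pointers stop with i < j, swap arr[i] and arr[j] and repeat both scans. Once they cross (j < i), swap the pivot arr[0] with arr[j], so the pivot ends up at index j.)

Hoare-style two-pointer partition with pivot = 12:

Initial array: [12, 27, 29, 5, 15, 24, 4]

Pointers start at i = 1, j = 6.
i stops at index 1 (arr[1]=27 > 12), j stops at index 6 (arr[6]=4 <= 12): swap arr[1] and arr[6], array becomes [12, 4, 29, 5, 15, 24, 27]
i stops at index 2 (arr[2]=29 > 12), j stops at index 3 (arr[3]=5 <= 12): swap arr[2] and arr[3], array becomes [12, 4, 5, 29, 15, 24, 27]
i ends at 3, j ends at 2: the pointers have crossed (j < i), so scanning stops.

Swap pivot arr[0] with arr[2] to place pivot at position 2: [5, 4, 12, 29, 15, 24, 27]
Pivot position: 2

After partitioning with pivot 12, the array becomes [5, 4, 12, 29, 15, 24, 27]. The pivot is placed at index 2. All elements to the left of the pivot are <= 12, and all elements to the right are > 12.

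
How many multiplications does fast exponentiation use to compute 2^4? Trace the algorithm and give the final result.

Computing 2^4 by squaring (build up from 2^1; each line after the first costs one multiplication):

2^1 = 2
2^2 = (2^1)^2 = 2^2 = 4
2^4 = (2^2)^2 = 4^2 = 16

Result: 16
Multiplications needed: 2 (2 lines after 2^1)

2^4 = 16. Using exponentiation by squaring, this requires 2 multiplications. The key idea: if the exponent is even, square the half-power; if odd, multiply by the base once.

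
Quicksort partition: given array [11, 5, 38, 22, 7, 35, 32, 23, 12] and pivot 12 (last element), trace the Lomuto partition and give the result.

Lomuto partition with pivot = 12:

Initial array: [11, 5, 38, 22, 7, 35, 32, 23, 12]

arr[0]=11 <= 12: swap with position 0, array becomes [11, 5, 38, 22, 7, 35, 32, 23, 12]
arr[1]=5 <= 12: swap with position 1, array becomes [11, 5, 38, 22, 7, 35, 32, 23, 12]
arr[2]=38 > 12: no swap
arr[3]=22 > 12: no swap
arr[4]=7 <= 12: swap with position 2, array becomes [11, 5, 7, 22, 38, 35, 32, 23, 12]
arr[5]=35 > 12: no swap
arr[6]=32 > 12: no swap
arr[7]=23 > 12: no swap

Place pivot at position 3: [11, 5, 7, 12, 38, 35, 32, 23, 22]
Pivot position: 3

After partitioning with pivot 12, the array becomes [11, 5, 7, 12, 38, 35, 32, 23, 22]. The pivot is placed at index 3. All elements to the left of the pivot are <= 12, and all elements to the right are > 12.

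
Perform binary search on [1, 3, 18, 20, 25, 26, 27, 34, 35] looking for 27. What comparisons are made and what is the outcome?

Binary search for 27 in [1, 3, 18, 20, 25, 26, 27, 34, 35]:

lo=0, hi=8, mid=4, arr[mid]=25 -> 25 < 27, search right half
lo=5, hi=8, mid=6, arr[mid]=27 -> Found target at index 6!

Binary search finds 27 at index 6 after 2 comparisons. The search repeatedly halves the search space by comparing with the middle element.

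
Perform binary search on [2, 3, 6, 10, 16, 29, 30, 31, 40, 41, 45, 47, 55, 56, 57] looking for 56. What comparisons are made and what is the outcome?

Binary search for 56 in [2, 3, 6, 10, 16, 29, 30, 31, 40, 41, 45, 47, 55, 56, 57]:

lo=0, hi=14, mid=7, arr[mid]=31 -> 31 < 56, search right half
lo=8, hi=14, mid=11, arr[mid]=47 -> 47 < 56, search right half
lo=12, hi=14, mid=13, arr[mid]=56 -> Found target at index 13!

Binary search finds 56 at index 13 after 3 comparisons. The search repeatedly halves the search space by comparing with the middle element.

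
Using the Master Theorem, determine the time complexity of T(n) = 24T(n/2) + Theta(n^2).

Master Theorem for T(n) = 24T(n/2) + O(n^2):

a = 24, b = 2, c = 2
log_b(a) = log_2(24) = 4.5850

Case 1: c = 2 < log_2(24) = 4.5850
T(n) = O(n^(log_2 24))

For T(n) = 24T(n/2) + O(n^2): log_2(24) = 4.5850. This is Case 1 of the Master Theorem (c < log_b(a), work dominated by leaves), giving O(n^(log_2 24)).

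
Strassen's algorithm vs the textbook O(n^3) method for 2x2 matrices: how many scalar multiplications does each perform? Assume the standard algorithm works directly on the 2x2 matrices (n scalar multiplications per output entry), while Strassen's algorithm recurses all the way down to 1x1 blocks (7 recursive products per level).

Matrix multiplication for 2x2 matrices:

Standard algorithm: 2^3 = 8 multiplications
Strassen's algorithm: 7^(log2(2)) = 7^1 = 7 multiplications
Savings: 8 - 7 = 1 multiplications

Standard: 8 multiplications (2^3). Strassen: 7 multiplications (7^1). Strassen reduces 8 recursive multiplications to 7 at each level.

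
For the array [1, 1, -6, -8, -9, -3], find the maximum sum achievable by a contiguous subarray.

Using Kadane's algorithm on [1, 1, -6, -8, -9, -3]:

Scanning through the array:
Position 1 (value 1): max_ending_here = 2, max_so_far = 2
Position 2 (value -6): max_ending_here = -4, max_so_far = 2
Position 3 (value -8): max_ending_here = -8, max_so_far = 2
Position 4 (value -9): max_ending_here = -9, max_so_far = 2
Position 5 (value -3): max_ending_here = -3, max_so_far = 2

Maximum subarray: [1, 1]
Maximum sum: 2

The maximum subarray is [1, 1] with sum 2. This subarray runs from index 0 to index 1.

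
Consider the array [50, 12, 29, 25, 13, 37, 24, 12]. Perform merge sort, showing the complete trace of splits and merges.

Merge sort trace:

Split: [50, 12, 29, 25, 13, 37, 24, 12] -> [50, 12, 29, 25] and [13, 37, 24, 12]
  Split: [50, 12, 29, 25] -> [50, 12] and [29, 25]
    Split: [50, 12] -> [50] and [12]
    Merge: [50] + [12] -> [12, 50]
    Split: [29, 25] -> [29] and [25]
    Merge: [29] + [25] -> [25, 29]
  Merge: [12, 50] + [25, 29] -> [12, 25, 29, 50]
  Split: [13, 37, 24, 12] -> [13, 37] and [24, 12]
    Split: [13, 37] -> [13] and [37]
    Merge: [13] + [37] -> [13, 37]
    Split: [24, 12] -> [24] and [12]
    Merge: [24] + [12] -> [12, 24]
  Merge: [13, 37] + [12, 24] -> [12, 13, 24, 37]
Merge: [12, 25, 29, 50] + [12, 13, 24, 37] -> [12, 12, 13, 24, 25, 29, 37, 50]

Final sorted array: [12, 12, 13, 24, 25, 29, 37, 50]

The merge sort proceeds by recursively splitting the array and merging sorted halves.
After all merges, the sorted array is [12, 12, 13, 24, 25, 29, 37, 50].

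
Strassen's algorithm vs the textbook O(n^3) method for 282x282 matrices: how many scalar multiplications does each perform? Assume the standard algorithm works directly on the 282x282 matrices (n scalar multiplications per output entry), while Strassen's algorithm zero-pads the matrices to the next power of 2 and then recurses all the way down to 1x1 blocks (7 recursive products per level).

Matrix multiplication for 282x282 matrices:

Strassen's algorithm requires power-of-2 dimensions. Pad 282x282 to 512x512 (next power of 2).

Standard algorithm: 282^3 = 22425768 multiplications
Strassen's algorithm: 7^(log2(512)) = 7^9 = 40353607 multiplications
Difference: 22425768 - 40353607 = -17927839 (Strassen uses MORE here due to padding overhead — for small or just-over-power-of-2 n, padding can outweigh the per-level savings)

Standard: 22425768 multiplications (282^3). Strassen: 40353607 multiplications (7^9, after padding to 512x512). Strassen reduces 8 recursive multiplications to 7 at each level.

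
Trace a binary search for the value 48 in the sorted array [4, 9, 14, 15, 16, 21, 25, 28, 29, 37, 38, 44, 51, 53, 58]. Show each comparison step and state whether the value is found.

Binary search for 48 in [4, 9, 14, 15, 16, 21, 25, 28, 29, 37, 38, 44, 51, 53, 58]:

lo=0, hi=14, mid=7, arr[mid]=28 -> 28 < 48, search right half
lo=8, hi=14, mid=11, arr[mid]=44 -> 44 < 48, search right half
lo=12, hi=14, mid=13, arr[mid]=53 -> 53 > 48, search left half
lo=12, hi=12, mid=12, arr[mid]=51 -> 51 > 48, search left half
lo=12 > hi=11, target 48 not found

Binary search determines that 48 is not in the array after 4 comparisons. The search space was exhausted without finding the target.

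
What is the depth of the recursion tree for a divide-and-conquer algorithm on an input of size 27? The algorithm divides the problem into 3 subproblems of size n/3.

For divide and conquer with division factor 3:

Problem sizes at each level:
Level 0: 27
Level 1: 9
Level 2: 3
Level 3: 1

The root is level 0 and the size-1 base case is level 3 (the tree spans levels 0 through 3, i.e. 4 levels counting the root), so the depth is the number of divisions: log_3(27) = 3

The recursion tree depth is log_3(27) = 3. At each level, the problem size is divided by 3, so it takes 3 divisions to reduce to a base case of size 1. The algorithm makes 3 recursive calls at each level.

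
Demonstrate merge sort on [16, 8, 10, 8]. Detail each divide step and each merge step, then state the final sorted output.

Merge sort trace:

Split: [16, 8, 10, 8] -> [16, 8] and [10, 8]
  Split: [16, 8] -> [16] and [8]
  Merge: [16] + [8] -> [8, 16]
  Split: [10, 8] -> [10] and [8]
  Merge: [10] + [8] -> [8, 10]
Merge: [8, 16] + [8, 10] -> [8, 8, 10, 16]

Final sorted array: [8, 8, 10, 16]

The merge sort proceeds by recursively splitting the array and merging sorted halves.
After all merges, the sorted array is [8, 8, 10, 16].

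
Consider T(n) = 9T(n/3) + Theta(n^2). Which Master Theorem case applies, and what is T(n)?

Master Theorem for T(n) = 9T(n/3) + O(n^2):

a = 9, b = 3, c = 2
log_b(a) = log_3(9) = 2.0000

Case 2: c = 2 = log_3(9) = 2.0000
T(n) = O(n^2 log n) = O(n^2 log n)

For T(n) = 9T(n/3) + O(n^2): log_3(9) = 2.0000. This is Case 2 of the Master Theorem (c = log_b(a), equal work at all levels), giving O(n^2 log n).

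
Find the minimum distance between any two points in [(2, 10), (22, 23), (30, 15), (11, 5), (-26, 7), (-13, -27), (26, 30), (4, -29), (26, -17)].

Computing all pairwise distances among 9 points:

d((2, 10), (22, 23)) = 23.8537
d((2, 10), (30, 15)) = 28.4429
d((2, 10), (11, 5)) = 10.2956
d((2, 10), (-26, 7)) = 28.1603
d((2, 10), (-13, -27)) = 39.9249
d((2, 10), (26, 30)) = 31.241
d((2, 10), (4, -29)) = 39.0512
d((2, 10), (26, -17)) = 36.1248
d((22, 23), (30, 15)) = 11.3137
d((22, 23), (11, 5)) = 21.095
d((22, 23), (-26, 7)) = 50.5964
d((22, 23), (-13, -27)) = 61.0328
d((22, 23), (26, 30)) = 8.0623 <-- minimum
d((22, 23), (4, -29)) = 55.0273
d((22, 23), (26, -17)) = 40.1995
d((30, 15), (11, 5)) = 21.4709
d((30, 15), (-26, 7)) = 56.5685
d((30, 15), (-13, -27)) = 60.1082
d((30, 15), (26, 30)) = 15.5242
d((30, 15), (4, -29)) = 51.1077
d((30, 15), (26, -17)) = 32.249
d((11, 5), (-26, 7)) = 37.054
d((11, 5), (-13, -27)) = 40.0
d((11, 5), (26, 30)) = 29.1548
d((11, 5), (4, -29)) = 34.7131
d((11, 5), (26, -17)) = 26.6271
d((-26, 7), (-13, -27)) = 36.4005
d((-26, 7), (26, 30)) = 56.8595
d((-26, 7), (4, -29)) = 46.8615
d((-26, 7), (26, -17)) = 57.2713
d((-13, -27), (26, 30)) = 69.0652
d((-13, -27), (4, -29)) = 17.1172
d((-13, -27), (26, -17)) = 40.2616
d((26, 30), (4, -29)) = 62.9682
d((26, 30), (26, -17)) = 47.0
d((4, -29), (26, -17)) = 25.0599

Closest pair: (22, 23) and (26, 30) with distance 8.0623

The closest pair is (22, 23) and (26, 30) with Euclidean distance 8.0623. For 9 points, brute-force pairwise comparison is shown above. For large n, the divide-and-conquer algorithm (sort by x, recurse on halves, check the dividing strip) achieves O(n log n).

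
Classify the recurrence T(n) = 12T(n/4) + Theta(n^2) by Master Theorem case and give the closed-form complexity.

Master Theorem for T(n) = 12T(n/4) + O(n^2):

a = 12, b = 4, c = 2
log_b(a) = log_4(12) = 1.7925

Case 3: c = 2 > log_4(12) = 1.7925
T(n) = O(n^2) = O(n^2)

For T(n) = 12T(n/4) + O(n^2): log_4(12) = 1.7925. This is Case 3 of the Master Theorem (c > log_b(a), work dominated by root), giving O(n^2).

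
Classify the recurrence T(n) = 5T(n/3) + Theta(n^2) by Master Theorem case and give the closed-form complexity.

Master Theorem for T(n) = 5T(n/3) + O(n^2):

a = 5, b = 3, c = 2
log_b(a) = log_3(5) = 1.4650

Case 3: c = 2 > log_3(5) = 1.4650
T(n) = O(n^2) = O(n^2)

For T(n) = 5T(n/3) + O(n^2): log_3(5) = 1.4650. This is Case 3 of the Master Theorem (c > log_b(a), work dominated by root), giving O(n^2).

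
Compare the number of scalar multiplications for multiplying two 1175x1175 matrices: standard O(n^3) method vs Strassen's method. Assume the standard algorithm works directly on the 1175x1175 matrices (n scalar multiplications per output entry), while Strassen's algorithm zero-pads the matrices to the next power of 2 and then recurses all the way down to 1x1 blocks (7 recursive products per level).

Matrix multiplication for 1175x1175 matrices:

Strassen's algorithm requires power-of-2 dimensions. Pad 1175x1175 to 2048x2048 (next power of 2).

Standard algorithm: 1175^3 = 1622234375 multiplications
Strassen's algorithm: 7^(log2(2048)) = 7^11 = 1977326743 multiplications
Difference: 1622234375 - 1977326743 = -355092368 (Strassen uses MORE here due to padding overhead — for small or just-over-power-of-2 n, padding can outweigh the per-level savings)

Standard: 1622234375 multiplications (1175^3). Strassen: 1977326743 multiplications (7^11, after padding to 2048x2048). Strassen reduces 8 recursive multiplications to 7 at each level.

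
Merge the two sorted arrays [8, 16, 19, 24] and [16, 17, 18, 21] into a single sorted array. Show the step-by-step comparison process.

Merging process:

Compare 8 vs 16: take 8 from left. Merged: [8]
Compare 16 vs 16: take 16 from left. Merged: [8, 16]
Compare 19 vs 16: take 16 from right. Merged: [8, 16, 16]
Compare 19 vs 17: take 17 from right. Merged: [8, 16, 16, 17]
Compare 19 vs 18: take 18 from right. Merged: [8, 16, 16, 17, 18]
Compare 19 vs 21: take 19 from left. Merged: [8, 16, 16, 17, 18, 19]
Compare 24 vs 21: take 21 from right. Merged: [8, 16, 16, 17, 18, 19, 21]
Append remaining from left: [24]. Merged: [8, 16, 16, 17, 18, 19, 21, 24]

Final merged array: [8, 16, 16, 17, 18, 19, 21, 24]
Total comparisons: 7

The merged array is [8, 16, 16, 17, 18, 19, 21, 24], requiring 7 comparisons. The merge step runs in O(n) time where n is the total number of elements.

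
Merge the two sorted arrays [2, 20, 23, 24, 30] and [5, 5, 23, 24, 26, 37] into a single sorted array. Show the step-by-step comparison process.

Merging process:

Compare 2 vs 5: take 2 from left. Merged: [2]
Compare 20 vs 5: take 5 from right. Merged: [2, 5]
Compare 20 vs 5: take 5 from right. Merged: [2, 5, 5]
Compare 20 vs 23: take 20 from left. Merged: [2, 5, 5, 20]
Compare 23 vs 23: take 23 from left. Merged: [2, 5, 5, 20, 23]
Compare 24 vs 23: take 23 from right. Merged: [2, 5, 5, 20, 23, 23]
Compare 24 vs 24: take 24 from left. Merged: [2, 5, 5, 20, 23, 23, 24]
Compare 30 vs 24: take 24 from right. Merged: [2, 5, 5, 20, 23, 23, 24, 24]
Compare 30 vs 26: take 26 from right. Merged: [2, 5, 5, 20, 23, 23, 24, 24, 26]
Compare 30 vs 37: take 30 from left. Merged: [2, 5, 5, 20, 23, 23, 24, 24, 26, 30]
Append remaining from right: [37]. Merged: [2, 5, 5, 20, 23, 23, 24, 24, 26, 30, 37]

Final merged array: [2, 5, 5, 20, 23, 23, 24, 24, 26, 30, 37]
Total comparisons: 10

The merged array is [2, 5, 5, 20, 23, 23, 24, 24, 26, 30, 37], requiring 10 comparisons. The merge step runs in O(n) time where n is the total number of elements.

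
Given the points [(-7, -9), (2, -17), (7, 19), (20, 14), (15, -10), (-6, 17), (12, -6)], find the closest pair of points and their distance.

Computing all pairwise distances among 7 points:

d((-7, -9), (2, -17)) = 12.0416
d((-7, -9), (7, 19)) = 31.305
d((-7, -9), (20, 14)) = 35.4683
d((-7, -9), (15, -10)) = 22.0227
d((-7, -9), (-6, 17)) = 26.0192
d((-7, -9), (12, -6)) = 19.2354
d((2, -17), (7, 19)) = 36.3456
d((2, -17), (20, 14)) = 35.8469
d((2, -17), (15, -10)) = 14.7648
d((2, -17), (-6, 17)) = 34.9285
d((2, -17), (12, -6)) = 14.8661
d((7, 19), (20, 14)) = 13.9284
d((7, 19), (15, -10)) = 30.0832
d((7, 19), (-6, 17)) = 13.1529
d((7, 19), (12, -6)) = 25.4951
d((20, 14), (15, -10)) = 24.5153
d((20, 14), (-6, 17)) = 26.1725
d((20, 14), (12, -6)) = 21.5407
d((15, -10), (-6, 17)) = 34.2053
d((15, -10), (12, -6)) = 5.0 <-- minimum
d((-6, 17), (12, -6)) = 29.2062

Closest pair: (15, -10) and (12, -6) with distance 5.0

The closest pair is (15, -10) and (12, -6) with Euclidean distance 5.0. For 7 points, brute-force pairwise comparison is shown above. For large n, the divide-and-conquer algorithm (sort by x, recurse on halves, check the dividing strip) achieves O(n log n).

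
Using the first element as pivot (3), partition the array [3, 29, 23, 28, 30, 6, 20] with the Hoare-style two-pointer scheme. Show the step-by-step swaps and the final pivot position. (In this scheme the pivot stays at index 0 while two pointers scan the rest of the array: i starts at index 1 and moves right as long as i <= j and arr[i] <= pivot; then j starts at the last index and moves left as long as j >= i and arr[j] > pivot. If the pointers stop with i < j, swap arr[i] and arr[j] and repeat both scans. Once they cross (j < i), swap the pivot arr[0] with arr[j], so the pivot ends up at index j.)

Hoare-style two-pointer partition with pivot = 3:

Initial array: [3, 29, 23, 28, 30, 6, 20]

Pointers start at i = 1, j = 6.
i ends at 1, j ends at 0: the pointers have crossed (j < i), so scanning stops.

j = 0, so swapping arr[0] with arr[j] leaves the pivot at position 0: [3, 29, 23, 28, 30, 6, 20]
Pivot position: 0

After partitioning with pivot 3, the array becomes [3, 29, 23, 28, 30, 6, 20]. The pivot is placed at index 0. All elements to the left of the pivot are <= 3, and all elements to the right are > 3.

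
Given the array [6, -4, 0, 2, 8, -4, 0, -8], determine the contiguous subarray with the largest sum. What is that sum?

Using Kadane's algorithm on [6, -4, 0, 2, 8, -4, 0, -8]:

Scanning through the array:
Position 1 (value -4): max_ending_here = 2, max_so_far = 6
Position 2 (value 0): max_ending_here = 2, max_so_far = 6
Position 3 (value 2): max_ending_here = 4, max_so_far = 6
Position 4 (value 8): max_ending_here = 12, max_so_far = 12
Position 5 (value -4): max_ending_here = 8, max_so_far = 12
Position 6 (value 0): max_ending_here = 8, max_so_far = 12
Position 7 (value -8): max_ending_here = 0, max_so_far = 12

Maximum subarray: [6, -4, 0, 2, 8]
Maximum sum: 12

The maximum subarray is [6, -4, 0, 2, 8] with sum 12. This subarray runs from index 0 to index 4.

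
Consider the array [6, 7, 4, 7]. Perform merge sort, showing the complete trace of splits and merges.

Merge sort trace:

Split: [6, 7, 4, 7] -> [6, 7] and [4, 7]
  Split: [6, 7] -> [6] and [7]
  Merge: [6] + [7] -> [6, 7]
  Split: [4, 7] -> [4] and [7]
  Merge: [4] + [7] -> [4, 7]
Merge: [6, 7] + [4, 7] -> [4, 6, 7, 7]

Final sorted array: [4, 6, 7, 7]

The merge sort proceeds by recursively splitting the array and merging sorted halves.
After all merges, the sorted array is [4, 6, 7, 7].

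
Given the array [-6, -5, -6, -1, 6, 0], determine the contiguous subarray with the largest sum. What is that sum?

Using Kadane's algorithm on [-6, -5, -6, -1, 6, 0]:

Scanning through the array:
Position 1 (value -5): max_ending_here = -5, max_so_far = -5
Position 2 (value -6): max_ending_here = -6, max_so_far = -5
Position 3 (value -1): max_ending_here = -1, max_so_far = -1
Position 4 (value 6): max_ending_here = 6, max_so_far = 6
Position 5 (value 0): max_ending_here = 6, max_so_far = 6

Maximum subarray: [6]
Maximum sum: 6

The maximum subarray is [6] with sum 6. This subarray runs from index 4 to index 4.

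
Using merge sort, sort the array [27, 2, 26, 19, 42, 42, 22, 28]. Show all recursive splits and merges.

Merge sort trace:

Split: [27, 2, 26, 19, 42, 42, 22, 28] -> [27, 2, 26, 19] and [42, 42, 22, 28]
  Split: [27, 2, 26, 19] -> [27, 2] and [26, 19]
    Split: [27, 2] -> [27] and [2]
    Merge: [27] + [2] -> [2, 27]
    Split: [26, 19] -> [26] and [19]
    Merge: [26] + [19] -> [19, 26]
  Merge: [2, 27] + [19, 26] -> [2, 19, 26, 27]
  Split: [42, 42, 22, 28] -> [42, 42] and [22, 28]
    Split: [42, 42] -> [42] and [42]
    Merge: [42] + [42] -> [42, 42]
    Split: [22, 28] -> [22] and [28]
    Merge: [22] + [28] -> [22, 28]
  Merge: [42, 42] + [22, 28] -> [22, 28, 42, 42]
Merge: [2, 19, 26, 27] + [22, 28, 42, 42] -> [2, 19, 22, 26, 27, 28, 42, 42]

Final sorted array: [2, 19, 22, 26, 27, 28, 42, 42]

The merge sort proceeds by recursively splitting the array and merging sorted halves.
After all merges, the sorted array is [2, 19, 22, 26, 27, 28, 42, 42].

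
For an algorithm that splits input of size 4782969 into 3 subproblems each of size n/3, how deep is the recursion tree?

For divide and conquer with division factor 3:

Problem sizes at each level:
Level 0: 4782969
Level 1: 1594323
Level 2: 531441
Level 3: 177147
Level 4: 59049
Level 5: 19683
Level 6: 6561
Level 7: 2187
Level 8: 729
Level 9: 243
Level 10: 81
Level 11: 27
Level 12: 9
Level 13: 3
Level 14: 1

The root is level 0 and the size-1 base case is level 14 (the tree spans levels 0 through 14, i.e. 15 levels counting the root), so the depth is the number of divisions: log_3(4782969) = 14

The recursion tree depth is log_3(4782969) = 14. At each level, the problem size is divided by 3, so it takes 14 divisions to reduce to a base case of size 1. The algorithm makes 3 recursive calls at each level.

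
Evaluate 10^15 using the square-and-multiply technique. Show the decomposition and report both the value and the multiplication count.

Computing 10^15 by squaring (build up from 10^1; each line after the first costs one multiplication):

10^1 = 10
10^2 = (10^1)^2 = 10^2 = 100
10^3 = 10 * 10^2 = 10 * 100 = 1000
10^6 = (10^3)^2 = 1000^2 = 1000000
10^7 = 10 * 10^6 = 10 * 1000000 = 10000000
10^14 = (10^7)^2 = 10000000^2 = 100000000000000
10^15 = 10 * 10^14 = 10 * 100000000000000 = 1000000000000000

Result: 1000000000000000
Multiplications needed: 6 (6 lines after 10^1)

10^15 = 1000000000000000. Using exponentiation by squaring, this requires 6 multiplications. The key idea: if the exponent is even, square the half-power; if odd, multiply by the base once.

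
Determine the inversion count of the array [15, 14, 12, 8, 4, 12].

Finding inversions in [15, 14, 12, 8, 4, 12]:

(0, 1): arr[0]=15 > arr[1]=14
(0, 2): arr[0]=15 > arr[2]=12
(0, 3): arr[0]=15 > arr[3]=8
(0, 4): arr[0]=15 > arr[4]=4
(0, 5): arr[0]=15 > arr[5]=12
(1, 2): arr[1]=14 > arr[2]=12
(1, 3): arr[1]=14 > arr[3]=8
(1, 4): arr[1]=14 > arr[4]=4
(1, 5): arr[1]=14 > arr[5]=12
(2, 3): arr[2]=12 > arr[3]=8
(2, 4): arr[2]=12 > arr[4]=4
(3, 4): arr[3]=8 > arr[4]=4

Total inversions: 12

The array has 12 inversion(s): (0,1), (0,2), (0,3), (0,4), (0,5), (1,2), (1,3), (1,4), (1,5), (2,3), (2,4), (3,4). Each pair (i,j) satisfies i < j and arr[i] > arr[j].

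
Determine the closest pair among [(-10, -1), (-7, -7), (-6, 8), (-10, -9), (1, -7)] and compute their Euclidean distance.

Computing all pairwise distances among 5 points:

d((-10, -1), (-7, -7)) = 6.7082
d((-10, -1), (-6, 8)) = 9.8489
d((-10, -1), (-10, -9)) = 8.0
d((-10, -1), (1, -7)) = 12.53
d((-7, -7), (-6, 8)) = 15.0333
d((-7, -7), (-10, -9)) = 3.6056 <-- minimum
d((-7, -7), (1, -7)) = 8.0
d((-6, 8), (-10, -9)) = 17.4642
d((-6, 8), (1, -7)) = 16.5529
d((-10, -9), (1, -7)) = 11.1803

Closest pair: (-7, -7) and (-10, -9) with distance 3.6056

The closest pair is (-7, -7) and (-10, -9) with Euclidean distance 3.6056. For 5 points, brute-force pairwise comparison is shown above. For large n, the divide-and-conquer algorithm (sort by x, recurse on halves, check the dividing strip) achieves O(n log n).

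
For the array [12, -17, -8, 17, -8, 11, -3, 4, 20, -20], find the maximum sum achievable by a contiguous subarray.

Using Kadane's algorithm on [12, -17, -8, 17, -8, 11, -3, 4, 20, -20]:

Scanning through the array:
Position 1 (value -17): max_ending_here = -5, max_so_far = 12
Position 2 (value -8): max_ending_here = -8, max_so_far = 12
Position 3 (value 17): max_ending_here = 17, max_so_far = 17
Position 4 (value -8): max_ending_here = 9, max_so_far = 17
Position 5 (value 11): max_ending_here = 20, max_so_far = 20
Position 6 (value -3): max_ending_here = 17, max_so_far = 20
Position 7 (value 4): max_ending_here = 21, max_so_far = 21
Position 8 (value 20): max_ending_here = 41, max_so_far = 41
Position 9 (value -20): max_ending_here = 21, max_so_far = 41

Maximum subarray: [17, -8, 11, -3, 4, 20]
Maximum sum: 41

The maximum subarray is [17, -8, 11, -3, 4, 20] with sum 41. This subarray runs from index 3 to index 8.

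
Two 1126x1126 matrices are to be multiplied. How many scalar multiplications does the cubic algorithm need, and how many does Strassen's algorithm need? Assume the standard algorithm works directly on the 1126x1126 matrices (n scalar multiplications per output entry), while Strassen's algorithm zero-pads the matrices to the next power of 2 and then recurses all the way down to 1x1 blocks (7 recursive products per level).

Matrix multiplication for 1126x1126 matrices:

Strassen's algorithm requires power-of-2 dimensions. Pad 1126x1126 to 2048x2048 (next power of 2).

Standard algorithm: 1126^3 = 1427628376 multiplications
Strassen's algorithm: 7^(log2(2048)) = 7^11 = 1977326743 multiplications
Difference: 1427628376 - 1977326743 = -549698367 (Strassen uses MORE here due to padding overhead — for small or just-over-power-of-2 n, padding can outweigh the per-level savings)

Standard: 1427628376 multiplications (1126^3). Strassen: 1977326743 multiplications (7^11, after padding to 2048x2048). Strassen reduces 8 recursive multiplications to 7 at each level.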